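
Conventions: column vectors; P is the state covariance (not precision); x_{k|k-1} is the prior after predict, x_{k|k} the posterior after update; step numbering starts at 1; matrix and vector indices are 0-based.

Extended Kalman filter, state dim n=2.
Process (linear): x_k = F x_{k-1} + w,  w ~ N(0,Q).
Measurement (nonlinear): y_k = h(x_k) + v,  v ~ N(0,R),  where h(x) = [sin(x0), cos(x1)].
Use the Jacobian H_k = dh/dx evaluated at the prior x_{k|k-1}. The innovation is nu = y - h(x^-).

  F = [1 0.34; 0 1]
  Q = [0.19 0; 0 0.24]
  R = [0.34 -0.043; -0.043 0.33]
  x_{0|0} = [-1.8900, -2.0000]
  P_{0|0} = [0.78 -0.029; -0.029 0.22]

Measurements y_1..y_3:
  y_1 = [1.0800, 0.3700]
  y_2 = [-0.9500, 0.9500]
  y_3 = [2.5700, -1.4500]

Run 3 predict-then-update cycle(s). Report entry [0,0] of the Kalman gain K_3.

step 1: x^-=[-2.5700, -2.0000]  P^-=[0.9757 0.0458; 0.0458 0.4600]  H_jac=[-0.8410 0.0000; 0.0000 0.9093]  S=[1.0302 -0.0780; -0.0780 0.7103]  K=[-0.7988 -0.0291; 0.0073 0.5896]  nu=[1.6210, 0.7861]  x^+=[-3.8877, -1.5247]  P^+=[0.3214 0.0272; 0.0272 0.2136]
step 2: x^-=[-4.4061, -1.5247]  P^-=[0.5546 0.0998; 0.0998 0.4536]  H_jac=[-0.3015 0.0000; 0.0000 0.9989]  S=[0.3904 -0.0731; -0.0731 0.7827]  K=[-0.4117 0.0890; 0.0318 0.5820]  nu=[-1.9035, 0.9039]  x^+=[-3.5420, -1.0592]  P^+=[0.4769 0.0471; 0.0471 0.1909]
step 3: x^-=[-3.9021, -1.0592]  P^-=[0.7210 0.1120; 0.1120 0.4309]  H_jac=[-0.7245 0.0000; 0.0000 0.8720]  S=[0.7184 -0.1138; -0.1138 0.6576]  K=[-0.7234 0.0234; -0.0231 0.5673]  nu=[1.8807, -1.9396]  x^+=[-5.3079, -2.2031]  P^+=[0.3409 0.0445; 0.0445 0.2159]

K[0,0] = -0.7234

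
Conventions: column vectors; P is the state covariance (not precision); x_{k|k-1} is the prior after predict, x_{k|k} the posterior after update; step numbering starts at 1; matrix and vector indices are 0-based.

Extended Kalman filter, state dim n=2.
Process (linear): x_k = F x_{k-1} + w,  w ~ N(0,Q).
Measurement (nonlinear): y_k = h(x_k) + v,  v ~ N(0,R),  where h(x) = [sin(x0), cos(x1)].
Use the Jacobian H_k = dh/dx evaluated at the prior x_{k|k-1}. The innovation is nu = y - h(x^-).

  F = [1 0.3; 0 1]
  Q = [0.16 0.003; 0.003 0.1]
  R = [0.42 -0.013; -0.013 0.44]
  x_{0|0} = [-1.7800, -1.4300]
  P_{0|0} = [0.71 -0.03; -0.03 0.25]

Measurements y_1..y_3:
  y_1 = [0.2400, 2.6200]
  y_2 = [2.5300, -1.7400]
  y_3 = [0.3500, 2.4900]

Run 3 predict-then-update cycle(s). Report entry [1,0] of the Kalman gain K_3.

step 1: x^-=[-2.2090, -1.4300]  P^-=[0.8745 0.0480; 0.0480 0.3500]  H_jac=[-0.5958 0.0000; 0.0000 0.9901]  S=[0.7304 -0.0413; -0.0413 0.7831]  K=[-0.7120 0.0231; -0.0142 0.4418]  nu=[1.0432, 2.4797]  x^+=[-2.8944, -0.3493]  P^+=[0.5025 0.0196; 0.0196 0.1965]
step 2: x^-=[-2.9992, -0.3493]  P^-=[0.6919 0.0816; 0.0816 0.2965]  H_jac=[-0.9899 0.0000; 0.0000 0.3423]  S=[1.0980 -0.0406; -0.0406 0.4747]  K=[-0.6236 0.0054; -0.0658 0.2081]  nu=[2.6719, -2.6796]  x^+=[-4.6799, -1.0830]  P^+=[0.2647 0.0307; 0.0307 0.2701]
step 3: x^-=[-5.0048, -1.0830]  P^-=[0.4674 0.1147; 0.1147 0.3701]  H_jac=[0.2883 0.0000; 0.0000 0.8834]  S=[0.4588 0.0162; 0.0162 0.7288]  K=[0.2890 0.1326; 0.0563 0.4473]  nu=[-0.6075, 2.0213]  x^+=[-4.9124, -0.2130]  P^+=[0.4150 0.0618; 0.0618 0.2220]

K[1,0] = 0.0563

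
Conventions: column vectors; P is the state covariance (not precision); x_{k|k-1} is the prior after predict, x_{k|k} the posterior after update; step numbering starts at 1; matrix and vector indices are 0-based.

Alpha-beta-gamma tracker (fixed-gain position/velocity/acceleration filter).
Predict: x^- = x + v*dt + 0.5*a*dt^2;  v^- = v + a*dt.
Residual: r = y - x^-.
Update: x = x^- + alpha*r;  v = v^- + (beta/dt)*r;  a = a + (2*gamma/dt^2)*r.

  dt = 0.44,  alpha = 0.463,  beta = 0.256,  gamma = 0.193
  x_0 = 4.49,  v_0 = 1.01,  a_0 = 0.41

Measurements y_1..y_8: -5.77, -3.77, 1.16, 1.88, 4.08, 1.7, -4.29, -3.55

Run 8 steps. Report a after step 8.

a_post = -75.2213

step 1: x_pred=4.9741  r=-10.7441  x^+=-0.0004  v^+=-5.0607  a^+=-21.0116
step 2: x_pred=-4.2611  r=0.4911  x^+=-4.0337  v^+=-14.0201  a^+=-20.0325
step 3: x_pred=-12.1417  r=13.3017  x^+=-5.9830  v^+=-15.0952  a^+=6.4884
step 4: x_pred=-11.9968  r=13.8768  x^+=-5.5719  v^+=-4.1665  a^+=34.1561
step 5: x_pred=-4.0988  r=8.1788  x^+=-0.3120  v^+=15.6207  a^+=50.4630
step 6: x_pred=11.4459  r=-9.7459  x^+=6.9336  v^+=32.1541  a^+=31.0316
step 7: x_pred=24.0852  r=-28.3752  x^+=10.9475  v^+=29.2988  a^+=-25.5429
step 8: x_pred=21.3664  r=-24.9164  x^+=9.8301  v^+=3.5631  a^+=-75.2213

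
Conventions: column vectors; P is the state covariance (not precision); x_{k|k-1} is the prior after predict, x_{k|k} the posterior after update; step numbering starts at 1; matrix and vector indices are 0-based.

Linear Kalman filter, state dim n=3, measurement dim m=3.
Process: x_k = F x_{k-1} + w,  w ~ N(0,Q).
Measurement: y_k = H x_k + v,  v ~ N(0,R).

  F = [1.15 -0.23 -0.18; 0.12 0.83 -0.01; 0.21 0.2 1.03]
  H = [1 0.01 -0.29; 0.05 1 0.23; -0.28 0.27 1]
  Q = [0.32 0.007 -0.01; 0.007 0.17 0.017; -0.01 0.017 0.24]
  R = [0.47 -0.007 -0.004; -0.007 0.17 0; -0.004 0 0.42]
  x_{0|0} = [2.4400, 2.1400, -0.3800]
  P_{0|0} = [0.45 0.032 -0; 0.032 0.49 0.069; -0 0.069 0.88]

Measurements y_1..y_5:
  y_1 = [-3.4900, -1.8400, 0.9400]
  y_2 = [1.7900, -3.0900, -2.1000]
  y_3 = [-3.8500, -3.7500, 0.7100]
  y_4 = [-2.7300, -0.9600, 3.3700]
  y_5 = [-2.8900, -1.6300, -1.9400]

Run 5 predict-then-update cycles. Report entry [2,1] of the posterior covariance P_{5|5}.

step 1: x^-=[2.3822, 2.0728, 0.5490]  P^-=[0.9583 -0.0033 -0.1000; -0.0033 0.5194 0.1658; -0.1000 0.1658 1.2442]  S=[1.5900 -0.1095 -0.7521; -0.1095 0.8312 0.5914; -0.7521 0.5914 1.9232]  K=[0.6422 0.0876 0.0322; -0.0102 0.7148 -0.0642; 0.0377 0.0576 0.6818]  nu=[-5.7337, -4.1582, 0.4984]  x^+=[-1.6484, -0.8730, 0.4332]  P^+=[0.3343 -0.0324 0.1133; -0.0324 0.1402 -0.0738; 0.1133 -0.0738 0.3379]
step 2: x^-=[-1.7728, -0.9267, -0.0745]  P^-=[0.7445 0.0041 0.1458; 0.0041 0.2659 -0.0104; 0.1458 -0.0104 0.6346]  S=[1.1835 0.0291 -0.2363; 0.0291 0.4703 0.1931; -0.2363 0.1931 1.0445]  K=[0.6029 0.0975 0.0595; -0.0169 0.5840 -0.0541; 0.0803 0.0638 0.5722]  nu=[3.5505, -2.0575, -2.2716]  x^+=[0.0321, -2.0654, -1.2205]  P^+=[0.3175 -0.0311 0.1199; -0.0311 0.1153 -0.0625; 0.1199 -0.0625 0.2904]
step 3: x^-=[0.7316, -1.6982, -1.6635]  P^-=[0.7171 0.0057 0.1564; 0.0057 0.2486 -0.0038; 0.1564 -0.0038 0.5902]  S=[1.1462 0.0325 -0.2044; 0.0325 0.4541 0.1851; -0.2044 0.1851 0.9941]  K=[0.5938 0.1040 0.0596; -0.0163 0.5664 -0.0467; 0.0832 0.0772 0.5514]  nu=[-5.0470, -1.7058, 3.0369]  x^+=[-2.2616, -2.7241, -0.5407]  P^+=[0.3127 -0.0293 0.1181; -0.0293 0.1112 -0.0577; 0.1181 -0.0577 0.2799]
step 4: x^-=[-1.8770, -2.5270, -1.5767]  P^-=[0.7102 0.0069 0.1544; 0.0069 0.2459 -0.0003; 0.1544 -0.0003 0.5800]  S=[1.1397 0.0325 -0.2016; 0.0325 0.4525 0.1855; -0.2016 0.1855 0.9860]  K=[0.5912 0.1060 0.0577; -0.0156 0.5633 -0.0441; 0.0821 0.0816 0.5458]  nu=[-1.2850, 2.0234, 5.1034]  x^+=[-2.1276, -1.5919, 1.2684]  P^+=[0.3110 -0.0285 0.1166; -0.0285 0.1102 -0.0562; 0.1166 -0.0562 0.2767]
step 5: x^-=[-2.3089, -1.5893, 0.5412]  P^-=[0.7082 0.0074 0.1526; 0.0074 0.2454 0.0009; 0.1526 0.0009 0.5766]  S=[1.1383 0.0324 -0.2019; 0.0324 0.4523 0.1858; -0.2019 0.1858 0.9839]  K=[0.5903 0.1066 0.0566; -0.0153 0.5626 -0.0432; 0.0813 0.0829 0.5439]  nu=[-0.4083, -0.0497, -2.6986]  x^+=[-2.7080, -1.4945, -0.9639]  P^+=[0.3104 -0.0282 0.1159; -0.0282 0.1100 -0.0557; 0.1159 -0.0557 0.2756]

P_post[2,1] = -0.0557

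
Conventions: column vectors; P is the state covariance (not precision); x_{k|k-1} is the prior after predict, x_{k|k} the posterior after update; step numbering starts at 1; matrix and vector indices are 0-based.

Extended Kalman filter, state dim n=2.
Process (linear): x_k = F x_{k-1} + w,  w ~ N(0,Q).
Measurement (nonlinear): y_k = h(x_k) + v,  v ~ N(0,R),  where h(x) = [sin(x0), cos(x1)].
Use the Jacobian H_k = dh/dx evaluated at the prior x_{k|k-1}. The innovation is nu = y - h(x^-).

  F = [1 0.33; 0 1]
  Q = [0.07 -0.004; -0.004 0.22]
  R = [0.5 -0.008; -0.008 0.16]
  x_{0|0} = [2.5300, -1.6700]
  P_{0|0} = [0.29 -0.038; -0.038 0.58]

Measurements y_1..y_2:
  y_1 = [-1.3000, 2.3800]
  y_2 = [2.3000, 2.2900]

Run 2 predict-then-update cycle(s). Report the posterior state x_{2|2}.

x_post = [1.9087, -0.6056]

step 1: x^-=[1.9789, -1.6700]  P^-=[0.3981 0.1494; 0.1494 0.8000]  H_jac=[-0.3969 0.0000; 0.0000 0.9951]  S=[0.5627 -0.0670; -0.0670 0.9522]  K=[-0.2644 0.1375; -0.0059 0.8357]  nu=[-2.2179, 2.4790]  x^+=[2.9062, 0.4146]  P^+=[0.3359 0.0242; 0.0242 0.1344]
step 2: x^-=[3.0431, 0.4146]  P^-=[0.4365 0.0646; 0.0646 0.3544]  H_jac=[-0.9951 0.0000; 0.0000 -0.4029]  S=[0.9323 0.0179; 0.0179 0.2175]  K=[-0.4644 -0.0814; -0.0564 -0.6518]  nu=[2.2016, 1.3747]  x^+=[1.9087, -0.6056]  P^+=[0.2327 0.0231; 0.0231 0.2577]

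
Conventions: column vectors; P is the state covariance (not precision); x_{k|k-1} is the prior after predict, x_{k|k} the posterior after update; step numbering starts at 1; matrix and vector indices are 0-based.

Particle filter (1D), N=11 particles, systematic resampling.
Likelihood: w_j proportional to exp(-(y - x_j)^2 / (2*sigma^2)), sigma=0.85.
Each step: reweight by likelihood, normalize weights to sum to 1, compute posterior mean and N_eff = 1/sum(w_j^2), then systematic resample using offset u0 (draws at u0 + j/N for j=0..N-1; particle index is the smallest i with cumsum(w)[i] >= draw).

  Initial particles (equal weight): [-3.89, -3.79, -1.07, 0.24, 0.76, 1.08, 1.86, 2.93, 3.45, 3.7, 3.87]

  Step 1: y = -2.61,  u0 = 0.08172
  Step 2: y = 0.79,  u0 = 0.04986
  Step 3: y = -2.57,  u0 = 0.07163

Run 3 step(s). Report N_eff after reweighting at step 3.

N_eff = 11.0000

step 1: w=[0.3571, 0.4234, 0.2150, 0.0040, 0.0004, 0.0001, 0.0000, 0.0000, 0.0000, 0.0000, 0.0000]  mean=-3.2223  Neff=2.8329  idx=[0, 0, 0, 0, 1, 1, 1, 1, 2, 2, 2]
step 2: w=[0.0000, 0.0000, 0.0000, 0.0000, 0.0000, 0.0000, 0.0000, 0.0000, 0.3333, 0.3333, 0.3333]  mean=-1.0700  Neff=3.0001  idx=[8, 8, 8, 8, 9, 9, 9, 10, 10, 10, 10]
step 3: w=[0.0909, 0.0909, 0.0909, 0.0909, 0.0909, 0.0909, 0.0909, 0.0909, 0.0909, 0.0909, 0.0909]  mean=-1.0700  Neff=11.0000  idx=[0, 1, 2, 3, 4, 5, 6, 7, 8, 9, 10]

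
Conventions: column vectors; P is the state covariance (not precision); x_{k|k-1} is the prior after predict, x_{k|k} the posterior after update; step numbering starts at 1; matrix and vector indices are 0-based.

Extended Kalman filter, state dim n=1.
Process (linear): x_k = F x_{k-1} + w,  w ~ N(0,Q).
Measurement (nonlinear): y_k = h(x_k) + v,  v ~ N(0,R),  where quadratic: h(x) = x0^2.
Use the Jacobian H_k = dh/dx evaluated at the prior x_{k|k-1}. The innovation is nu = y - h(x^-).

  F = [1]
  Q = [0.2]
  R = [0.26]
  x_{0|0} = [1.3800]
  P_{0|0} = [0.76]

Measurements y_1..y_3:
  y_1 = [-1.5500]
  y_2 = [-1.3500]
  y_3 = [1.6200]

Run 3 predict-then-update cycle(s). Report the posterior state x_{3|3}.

x_post = [-1.0334]

step 1: x^-=[1.3800]  P^-=[0.9600]  H_jac=[2.7600]  S=[7.5729]  K=[0.3499]  nu=[-3.4544]  x^+=[0.1714]  P^+=[0.0330]
step 2: x^-=[0.1714]  P^-=[0.2330]  H_jac=[0.3428]  S=[0.2874]  K=[0.2779]  nu=[-1.3794]  x^+=[-0.2119]  P^+=[0.2108]
step 3: x^-=[-0.2119]  P^-=[0.4108]  H_jac=[-0.4238]  S=[0.3338]  K=[-0.5216]  nu=[1.5751]  x^+=[-1.0334]  P^+=[0.3200]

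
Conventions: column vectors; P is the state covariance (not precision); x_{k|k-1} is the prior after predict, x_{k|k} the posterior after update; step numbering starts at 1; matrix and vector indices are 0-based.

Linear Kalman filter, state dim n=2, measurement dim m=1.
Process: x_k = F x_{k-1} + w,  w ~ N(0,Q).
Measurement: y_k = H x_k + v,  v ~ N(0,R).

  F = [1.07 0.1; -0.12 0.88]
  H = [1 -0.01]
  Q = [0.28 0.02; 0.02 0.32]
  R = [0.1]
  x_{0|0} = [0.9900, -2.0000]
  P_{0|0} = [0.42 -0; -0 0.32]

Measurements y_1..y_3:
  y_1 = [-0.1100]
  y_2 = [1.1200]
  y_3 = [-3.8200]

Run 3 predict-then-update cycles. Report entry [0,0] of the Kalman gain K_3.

K[0,0] = 0.7939

step 1: x^-=[0.8593, -1.8788]  P^-=[0.7641 -0.0058; -0.0058 0.5739]  S=[0.8642]  K=[0.8842; -0.0133]  nu=[-0.9881]  x^+=[-0.0143, -1.8656]  P^+=[0.0885 0.0044; 0.0044 0.5737]
step 2: x^-=[-0.2019, -1.6400]  P^-=[0.3880 0.0632; 0.0632 0.7646]  S=[0.4868]  K=[0.7957; 0.1142]  nu=[1.3055]  x^+=[0.8369, -1.4910]  P^+=[0.0798 0.0190; 0.0190 0.7583]
step 3: x^-=[0.7464, -1.4125]  P^-=[0.3830 0.0941; 0.0941 0.9043]  S=[0.4812]  K=[0.7939; 0.1769]  nu=[-4.5805]  x^+=[-2.8903, -2.2227]  P^+=[0.0797 0.0266; 0.0266 0.8893]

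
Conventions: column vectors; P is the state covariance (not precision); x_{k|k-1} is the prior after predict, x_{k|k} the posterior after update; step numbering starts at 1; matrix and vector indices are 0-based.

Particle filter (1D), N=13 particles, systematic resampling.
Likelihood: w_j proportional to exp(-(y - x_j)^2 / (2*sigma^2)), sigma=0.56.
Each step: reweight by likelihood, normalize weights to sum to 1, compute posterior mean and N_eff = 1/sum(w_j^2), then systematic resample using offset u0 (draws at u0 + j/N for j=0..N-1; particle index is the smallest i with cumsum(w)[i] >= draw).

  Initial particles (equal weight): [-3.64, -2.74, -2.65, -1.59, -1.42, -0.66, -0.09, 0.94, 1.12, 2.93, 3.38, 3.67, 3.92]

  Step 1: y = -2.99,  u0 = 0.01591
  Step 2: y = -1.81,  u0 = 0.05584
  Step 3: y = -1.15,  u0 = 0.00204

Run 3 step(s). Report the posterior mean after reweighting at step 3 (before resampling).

post_mean = -2.6758

step 1: w=[0.2207, 0.3918, 0.3600, 0.0190, 0.0085, 0.0001, 0.0000, 0.0000, 0.0000, 0.0000, 0.0000, 0.0000, 0.0000]  mean=-2.8730  Neff=3.0104  idx=[0, 0, 0, 1, 1, 1, 1, 1, 2, 2, 2, 2, 2]
step 2: w=[0.0017, 0.0017, 0.0017, 0.0869, 0.0869, 0.0869, 0.0869, 0.0869, 0.1121, 0.1121, 0.1121, 0.1121, 0.1121]  mean=-2.6940  Neff=9.9407  idx=[3, 4, 5, 6, 7, 8, 8, 9, 10, 10, 11, 12, 12]
step 3: w=[0.0573, 0.0573, 0.0573, 0.0573, 0.0573, 0.0892, 0.0892, 0.0892, 0.0892, 0.0892, 0.0892, 0.0892, 0.0892]  mean=-2.6758  Neff=12.4900  idx=[0, 1, 2, 4, 5, 6, 6, 7, 8, 9, 10, 11, 12]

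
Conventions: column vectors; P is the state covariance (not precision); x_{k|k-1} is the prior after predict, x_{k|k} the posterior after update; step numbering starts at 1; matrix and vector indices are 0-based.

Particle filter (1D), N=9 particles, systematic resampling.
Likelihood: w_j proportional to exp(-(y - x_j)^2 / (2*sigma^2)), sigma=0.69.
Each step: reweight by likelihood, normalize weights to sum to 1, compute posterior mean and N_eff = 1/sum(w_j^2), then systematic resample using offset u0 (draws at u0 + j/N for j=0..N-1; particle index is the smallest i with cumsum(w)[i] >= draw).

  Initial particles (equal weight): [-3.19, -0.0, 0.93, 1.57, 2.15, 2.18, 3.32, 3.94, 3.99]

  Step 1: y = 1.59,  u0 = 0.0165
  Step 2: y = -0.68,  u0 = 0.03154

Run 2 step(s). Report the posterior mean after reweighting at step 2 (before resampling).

step 1: w=[0.0000, 0.0222, 0.2000, 0.3159, 0.2273, 0.2192, 0.0136, 0.0010, 0.0007]  mean=1.7007  Neff=4.1631  idx=[1, 2, 3, 3, 3, 4, 4, 5, 5]
step 2: w=[0.8833, 0.0944, 0.0070, 0.0070, 0.0070, 0.0003, 0.0003, 0.0003, 0.0003]  mean=0.1235  Neff=1.2669  idx=[0, 0, 0, 0, 0, 0, 0, 0, 1]

post_mean = 0.1235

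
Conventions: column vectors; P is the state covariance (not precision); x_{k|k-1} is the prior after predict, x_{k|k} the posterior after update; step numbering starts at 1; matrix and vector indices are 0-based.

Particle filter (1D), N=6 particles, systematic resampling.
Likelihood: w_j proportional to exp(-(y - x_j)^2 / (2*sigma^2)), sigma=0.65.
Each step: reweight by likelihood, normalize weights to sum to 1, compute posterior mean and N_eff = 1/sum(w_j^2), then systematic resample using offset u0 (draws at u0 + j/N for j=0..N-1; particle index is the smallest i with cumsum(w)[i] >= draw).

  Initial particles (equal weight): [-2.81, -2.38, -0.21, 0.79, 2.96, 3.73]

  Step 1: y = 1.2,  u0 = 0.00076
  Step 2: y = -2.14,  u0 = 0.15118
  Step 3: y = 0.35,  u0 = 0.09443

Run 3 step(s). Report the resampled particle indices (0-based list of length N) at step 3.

step 1: w=[0.0000, 0.0000, 0.1011, 0.8712, 0.0272, 0.0005]  mean=0.7495  Neff=1.2989  idx=[2, 3, 3, 3, 3, 3]
step 2: w=[0.9844, 0.0031, 0.0031, 0.0031, 0.0031, 0.0031]  mean=-0.1944  Neff=1.0320  idx=[0, 0, 0, 0, 0, 1]
step 3: w=[0.1625, 0.1625, 0.1625, 0.1625, 0.1625, 0.1873]  mean=-0.0227  Neff=5.9816  idx=[0, 1, 2, 3, 4, 5]

resampled_idx = [0, 1, 2, 3, 4, 5]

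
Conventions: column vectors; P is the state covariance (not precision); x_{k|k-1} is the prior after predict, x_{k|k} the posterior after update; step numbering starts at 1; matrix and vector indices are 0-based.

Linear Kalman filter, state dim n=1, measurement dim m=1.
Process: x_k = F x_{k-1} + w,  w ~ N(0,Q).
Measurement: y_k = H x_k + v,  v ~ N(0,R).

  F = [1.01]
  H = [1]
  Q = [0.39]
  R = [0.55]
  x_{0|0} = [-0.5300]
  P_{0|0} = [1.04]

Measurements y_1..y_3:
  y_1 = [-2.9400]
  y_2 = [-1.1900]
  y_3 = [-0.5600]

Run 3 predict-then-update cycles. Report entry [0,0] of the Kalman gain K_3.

K[0,0] = 0.5676

step 1: x^-=[-0.5353]  P^-=[1.4509]  S=[2.0009]  K=[0.7251]  nu=[-2.4047]  x^+=[-2.2790]  P^+=[0.3988]
step 2: x^-=[-2.3018]  P^-=[0.7968]  S=[1.3468]  K=[0.5916]  nu=[1.1118]  x^+=[-1.6440]  P^+=[0.3254]
step 3: x^-=[-1.6605]  P^-=[0.7219]  S=[1.2719]  K=[0.5676]  nu=[1.1005]  x^+=[-1.0358]  P^+=[0.3122]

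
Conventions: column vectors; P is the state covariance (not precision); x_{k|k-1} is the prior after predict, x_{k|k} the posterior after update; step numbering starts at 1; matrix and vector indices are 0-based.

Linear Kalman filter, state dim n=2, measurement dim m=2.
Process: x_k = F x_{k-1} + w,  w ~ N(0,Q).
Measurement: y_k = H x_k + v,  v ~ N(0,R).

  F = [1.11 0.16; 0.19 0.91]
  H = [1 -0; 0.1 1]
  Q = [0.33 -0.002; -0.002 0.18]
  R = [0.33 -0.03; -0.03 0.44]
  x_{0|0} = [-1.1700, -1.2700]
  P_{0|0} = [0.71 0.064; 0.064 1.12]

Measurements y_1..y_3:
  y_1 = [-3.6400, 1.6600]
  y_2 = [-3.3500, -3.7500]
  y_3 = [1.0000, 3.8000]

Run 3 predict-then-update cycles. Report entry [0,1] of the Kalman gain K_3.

step 1: x^-=[-1.5019, -1.3780]  P^-=[1.2562 0.3774; 0.3774 1.1552]  S=[1.5862 0.4730; 0.4730 1.6833]  K=[0.7671 0.0833; 0.0290 0.7006]  nu=[-2.1381, 3.1882]  x^+=[-2.8766, 0.7935]  P^+=[0.2507 -0.0114; -0.0114 0.3085]
step 2: x^-=[-3.0661, 0.1755]  P^-=[0.6427 0.0839; 0.0839 0.4406]  S=[0.9727 0.1181; 0.1181 0.9038]  K=[0.6512 0.0788; 0.0263 0.4933]  nu=[-0.2839, -3.6189]  x^+=[-3.5361, -1.6172]  P^+=[0.2125 -0.0061; -0.0061 0.2169]
step 3: x^-=[-4.1838, -2.1436]  P^-=[0.5952 0.0680; 0.0680 0.3652]  S=[0.9252 0.0976; 0.0976 0.8247]  K=[0.6349 0.0796; 0.0263 0.4479]  nu=[5.1838, 6.3619]  x^+=[-0.3863, 0.8424]  P^+=[0.2071 -0.0048; -0.0048 0.1968]

K[0,1] = 0.0796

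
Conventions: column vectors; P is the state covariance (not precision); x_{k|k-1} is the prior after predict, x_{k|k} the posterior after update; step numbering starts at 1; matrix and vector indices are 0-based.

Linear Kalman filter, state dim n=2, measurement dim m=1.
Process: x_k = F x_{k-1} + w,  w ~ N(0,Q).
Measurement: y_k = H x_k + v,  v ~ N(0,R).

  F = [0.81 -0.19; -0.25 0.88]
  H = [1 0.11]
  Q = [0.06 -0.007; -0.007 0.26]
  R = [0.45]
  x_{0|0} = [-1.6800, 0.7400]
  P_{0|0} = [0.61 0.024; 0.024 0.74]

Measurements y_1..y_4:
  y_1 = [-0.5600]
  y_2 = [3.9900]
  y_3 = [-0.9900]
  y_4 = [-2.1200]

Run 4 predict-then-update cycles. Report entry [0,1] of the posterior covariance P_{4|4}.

step 1: x^-=[-1.5014, 1.0712]  P^-=[0.4795 -0.2360; -0.2360 0.8606]  S=[0.8880]  K=[0.5108; -0.1592]  nu=[0.8236]  x^+=[-1.0807, 0.9401]  P^+=[0.2479 -0.1638; -0.1638 0.8381]
step 2: x^-=[-1.0540, 1.0975]  P^-=[0.3033 -0.3219; -0.3219 0.9966]  S=[0.6946]  K=[0.3857; -0.3056]  nu=[4.9233]  x^+=[0.8450, -0.4070]  P^+=[0.2000 -0.2400; -0.2400 0.9318]
step 3: x^-=[0.7618, -0.5694]  P^-=[0.2987 -0.3858; -0.3858 1.0997]  S=[0.6772]  K=[0.3785; -0.3911]  nu=[-1.6891]  x^+=[0.1225, 0.0911]  P^+=[0.2017 -0.2855; -0.2855 0.9961]
step 4: x^-=[0.0819, 0.0496]  P^-=[0.3162 -0.4315; -0.4315 1.1696]  S=[0.6854]  K=[0.3921; -0.4418]  nu=[-2.2073]  x^+=[-0.7835, 1.0248]  P^+=[0.2108 -0.3128; -0.3128 1.0358]

P_post[0,1] = -0.3128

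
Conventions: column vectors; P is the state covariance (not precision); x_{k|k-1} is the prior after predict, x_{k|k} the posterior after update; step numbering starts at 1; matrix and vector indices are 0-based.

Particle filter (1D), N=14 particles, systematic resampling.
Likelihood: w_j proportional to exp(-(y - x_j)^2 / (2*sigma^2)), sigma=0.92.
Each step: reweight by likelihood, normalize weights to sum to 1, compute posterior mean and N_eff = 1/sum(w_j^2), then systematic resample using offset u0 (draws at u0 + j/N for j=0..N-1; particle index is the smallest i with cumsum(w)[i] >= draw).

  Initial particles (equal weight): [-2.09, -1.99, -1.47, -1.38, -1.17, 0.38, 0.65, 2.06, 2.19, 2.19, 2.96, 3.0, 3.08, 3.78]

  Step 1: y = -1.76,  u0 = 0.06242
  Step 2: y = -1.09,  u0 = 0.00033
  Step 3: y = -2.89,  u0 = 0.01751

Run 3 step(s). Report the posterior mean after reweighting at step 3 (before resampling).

step 1: w=[0.1999, 0.2066, 0.2029, 0.1958, 0.1736, 0.0143, 0.0069, 0.0000, 0.0000, 0.0000, 0.0000, 0.0000, 0.0000, 0.0000]  mean=-1.5904  Neff=5.1941  idx=[0, 0, 1, 1, 1, 2, 2, 2, 3, 3, 3, 4, 4, 5]
step 2: w=[0.0511, 0.0511, 0.0571, 0.0571, 0.0571, 0.0846, 0.0846, 0.0846, 0.0877, 0.0877, 0.0877, 0.0918, 0.0918, 0.0257]  mean=-1.4961  Neff=12.9678  idx=[0, 1, 2, 3, 5, 5, 6, 7, 8, 9, 10, 10, 11, 12]
step 3: w=[0.1314, 0.1314, 0.1189, 0.1189, 0.0583, 0.0583, 0.0583, 0.0583, 0.0499, 0.0499, 0.0499, 0.0499, 0.0334, 0.0334]  mean=-1.7186  Neff=11.2910  idx=[0, 0, 1, 1, 2, 2, 3, 4, 5, 6, 7, 9, 10, 12]

post_mean = -1.7186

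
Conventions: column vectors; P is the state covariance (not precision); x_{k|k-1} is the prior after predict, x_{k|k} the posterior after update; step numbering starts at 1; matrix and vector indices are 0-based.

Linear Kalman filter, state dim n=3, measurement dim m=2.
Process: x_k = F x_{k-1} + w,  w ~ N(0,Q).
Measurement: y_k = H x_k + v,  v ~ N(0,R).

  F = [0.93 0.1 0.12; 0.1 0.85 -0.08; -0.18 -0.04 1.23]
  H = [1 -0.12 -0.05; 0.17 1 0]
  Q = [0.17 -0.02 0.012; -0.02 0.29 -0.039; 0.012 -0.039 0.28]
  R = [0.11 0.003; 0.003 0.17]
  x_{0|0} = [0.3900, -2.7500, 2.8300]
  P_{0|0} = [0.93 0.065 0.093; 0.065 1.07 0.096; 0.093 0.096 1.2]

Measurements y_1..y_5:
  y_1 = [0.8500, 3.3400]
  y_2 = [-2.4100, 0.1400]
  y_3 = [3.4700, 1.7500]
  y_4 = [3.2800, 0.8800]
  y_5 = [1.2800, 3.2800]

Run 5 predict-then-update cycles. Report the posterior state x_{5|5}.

x_post = [2.2678, 2.2208, 2.8372]

step 1: x^-=[0.4273, -2.5249, 3.5207]  P^-=[1.0375 0.2012 0.1413; 0.2012 1.0766 -0.1070; 0.1413 -0.1070 2.0776]  S=[1.1045 0.2514; 0.2514 1.3449]  K=[0.8848 0.1153; -0.1232 0.8489; 0.0622 -0.0733]  nu=[0.2957, 5.7923]  x^+=[1.3569, 2.3558, 3.1146]  P^+=[0.1036 0.0047 0.1064; 0.0047 0.1432 -0.0304; 0.1064 -0.0304 2.0684]
step 2: x^-=[1.8713, 1.8889, 3.4925]  P^-=[0.3147 -0.0238 0.4150; -0.0238 0.4109 -0.2672; 0.4150 -0.2672 3.3689]  S=[0.4000 -0.0063; -0.0063 0.5819]  K=[0.7428 0.0591; -0.1384 0.6977; 0.6912 -0.3305]  nu=[-3.8800, -2.0670]  x^+=[-1.1330, 0.9838, 1.4938]  P^+=[0.0925 -0.0034 0.2196; -0.0034 0.1188 -0.0914; 0.2196 -0.0914 3.1113]
step 3: x^-=[-0.7760, 0.6034, 2.0019]  P^-=[0.3421 -0.0562 0.6912; -0.0562 0.4050 -0.4160; 0.6912 -0.4160 4.9020]  S=[0.4096 -0.0276; -0.0276 0.5658]  K=[0.7701 0.0410; -0.1586 0.6912; 1.1792 -0.4702]  nu=[4.4186, 1.2785]  x^+=[2.6792, 0.7864, 6.6110]  P^+=[0.1000 -0.0077 0.3214; -0.0077 0.1183 -0.1310; 0.3214 -0.1310 4.1768]
step 4: x^-=[3.3637, 0.4075, 7.6178]  P^-=[0.3850 -0.0793 0.9569; -0.0793 0.4146 -0.5479; 0.9569 -0.5479 6.4730]  S=[0.4339 -0.0397; -0.0397 0.5688]  K=[0.8018 0.0317; -0.1708 0.6933; 1.5591 -0.5683]  nu=[0.3461, -0.0993]  x^+=[3.6380, 0.2795, 8.2139]  P^+=[0.1075 -0.0105 0.4086; -0.0105 0.1191 -0.1614; 0.4086 -0.1614 5.1642]
step 5: x^-=[4.3970, -0.0557, 9.4370]  P^-=[0.4239 -0.0985 1.1959; -0.0985 0.4238 -0.6646; 1.1959 -0.6646 7.9313]  S=[0.4559 -0.0492; -0.0492 0.5726]  K=[0.8273 0.0249; -0.1796 0.6955; 1.8584 -0.6458]  nu=[-2.6518, 2.5882]  x^+=[2.2678, 2.2208, 2.8372]  P^+=[0.1136 -0.0126 0.4802; -0.0126 0.1198 -0.1858; 0.4802 -0.1858 5.9997]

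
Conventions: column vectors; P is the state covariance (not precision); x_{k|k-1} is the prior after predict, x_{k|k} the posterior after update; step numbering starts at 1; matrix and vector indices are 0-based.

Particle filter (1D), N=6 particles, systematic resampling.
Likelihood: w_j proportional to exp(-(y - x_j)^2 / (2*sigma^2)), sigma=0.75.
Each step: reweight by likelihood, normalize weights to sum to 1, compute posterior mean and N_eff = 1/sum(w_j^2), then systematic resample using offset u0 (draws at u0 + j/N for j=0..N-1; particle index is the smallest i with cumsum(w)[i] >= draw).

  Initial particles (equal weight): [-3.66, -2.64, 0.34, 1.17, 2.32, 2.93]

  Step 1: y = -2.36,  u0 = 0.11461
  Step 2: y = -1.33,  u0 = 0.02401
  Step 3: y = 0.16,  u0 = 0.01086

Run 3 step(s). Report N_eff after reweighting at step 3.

step 1: w=[0.1924, 0.8062, 0.0013, 0.0000, 0.0000, 0.0000]  mean=-2.8323  Neff=1.4556  idx=[0, 1, 1, 1, 1, 1]
step 2: w=[0.0073, 0.1985, 0.1985, 0.1985, 0.1985, 0.1985]  mean=-2.6475  Neff=5.0726  idx=[1, 1, 2, 3, 4, 5]
step 3: w=[0.1667, 0.1667, 0.1667, 0.1667, 0.1667, 0.1667]  mean=-2.6400  Neff=6.0000  idx=[0, 1, 2, 3, 4, 5]

N_eff = 6.0000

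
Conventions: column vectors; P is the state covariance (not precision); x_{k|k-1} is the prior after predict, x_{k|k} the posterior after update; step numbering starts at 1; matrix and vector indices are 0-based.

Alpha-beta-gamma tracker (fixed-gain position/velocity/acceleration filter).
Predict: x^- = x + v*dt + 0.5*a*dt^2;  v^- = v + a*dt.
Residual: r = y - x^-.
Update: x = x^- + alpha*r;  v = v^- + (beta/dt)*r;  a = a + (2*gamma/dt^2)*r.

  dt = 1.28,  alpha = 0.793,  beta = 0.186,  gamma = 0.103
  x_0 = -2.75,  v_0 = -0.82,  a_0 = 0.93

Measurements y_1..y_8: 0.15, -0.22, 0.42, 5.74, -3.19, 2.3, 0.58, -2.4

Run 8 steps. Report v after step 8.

step 1: x_pred=-3.0377  r=3.1877  x^+=-0.5099  v^+=0.8336  a^+=1.3308
step 2: x_pred=1.6474  r=-1.8674  x^+=0.1665  v^+=2.2657  a^+=1.0960
step 3: x_pred=3.9645  r=-3.5445  x^+=1.1537  v^+=3.1535  a^+=0.6504
step 4: x_pred=5.7230  r=0.0170  x^+=5.7365  v^+=3.9885  a^+=0.6525
step 5: x_pred=11.3762  r=-14.5662  x^+=-0.1748  v^+=2.7070  a^+=-1.1790
step 6: x_pred=2.3244  r=-0.0244  x^+=2.3050  v^+=1.1944  a^+=-1.1820
step 7: x_pred=2.8656  r=-2.2856  x^+=1.0531  v^+=-0.6507  a^+=-1.4694
step 8: x_pred=-0.9835  r=-1.4165  x^+=-2.1068  v^+=-2.7374  a^+=-1.6475

v_post = -2.7374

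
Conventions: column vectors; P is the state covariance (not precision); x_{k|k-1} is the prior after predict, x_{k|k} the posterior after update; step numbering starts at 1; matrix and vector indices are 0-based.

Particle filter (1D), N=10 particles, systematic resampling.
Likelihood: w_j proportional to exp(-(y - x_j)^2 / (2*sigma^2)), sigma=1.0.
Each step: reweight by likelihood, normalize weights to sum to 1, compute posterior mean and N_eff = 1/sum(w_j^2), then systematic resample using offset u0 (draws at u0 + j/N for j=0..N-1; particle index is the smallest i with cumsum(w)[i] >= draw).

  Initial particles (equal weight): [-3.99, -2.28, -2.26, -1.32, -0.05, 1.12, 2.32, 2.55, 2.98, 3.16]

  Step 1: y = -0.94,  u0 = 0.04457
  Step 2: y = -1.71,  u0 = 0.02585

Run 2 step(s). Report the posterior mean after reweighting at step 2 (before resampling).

step 1: w=[0.0037, 0.1588, 0.1630, 0.3625, 0.2622, 0.0467, 0.0019, 0.0009, 0.0002, 0.0001]  mean=-1.1771  Neff=3.9347  idx=[1, 1, 2, 3, 3, 3, 3, 4, 4, 4]
step 2: w=[0.1210, 0.1210, 0.1224, 0.1320, 0.1320, 0.1320, 0.1320, 0.0359, 0.0359, 0.0359]  mean=-1.5307  Neff=8.4891  idx=[0, 1, 1, 2, 3, 4, 4, 5, 6, 7]

post_mean = -1.5307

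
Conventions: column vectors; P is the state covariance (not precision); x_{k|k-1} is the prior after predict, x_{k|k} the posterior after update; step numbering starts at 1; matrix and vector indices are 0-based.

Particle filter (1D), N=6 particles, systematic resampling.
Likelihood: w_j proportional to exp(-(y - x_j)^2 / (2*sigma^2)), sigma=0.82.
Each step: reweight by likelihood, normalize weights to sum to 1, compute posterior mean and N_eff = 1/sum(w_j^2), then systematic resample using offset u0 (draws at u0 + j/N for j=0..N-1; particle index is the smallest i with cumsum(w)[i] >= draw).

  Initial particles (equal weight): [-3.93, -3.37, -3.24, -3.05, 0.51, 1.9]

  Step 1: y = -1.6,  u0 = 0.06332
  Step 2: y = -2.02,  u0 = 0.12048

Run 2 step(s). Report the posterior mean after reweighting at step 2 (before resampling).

post_mean = -3.1531

step 1: w=[0.0356, 0.1961, 0.2727, 0.4219, 0.0735, 0.0002]  mean=-2.9330  Neff=3.3614  idx=[1, 1, 2, 3, 3, 3]
step 2: w=[0.1167, 0.1167, 0.1496, 0.2056, 0.2056, 0.2056]  mean=-3.1531  Neff=5.6657  idx=[1, 2, 3, 4, 4, 5]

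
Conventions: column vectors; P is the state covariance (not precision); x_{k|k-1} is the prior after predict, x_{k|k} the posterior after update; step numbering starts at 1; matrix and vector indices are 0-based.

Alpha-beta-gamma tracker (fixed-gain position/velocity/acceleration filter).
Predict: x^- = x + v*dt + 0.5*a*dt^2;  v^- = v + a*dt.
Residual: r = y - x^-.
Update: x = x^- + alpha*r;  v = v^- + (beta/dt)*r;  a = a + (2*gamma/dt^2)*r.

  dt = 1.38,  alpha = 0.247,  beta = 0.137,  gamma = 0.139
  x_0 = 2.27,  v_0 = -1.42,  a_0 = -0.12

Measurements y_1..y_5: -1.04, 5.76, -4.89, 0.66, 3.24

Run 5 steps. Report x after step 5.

step 1: x_pred=0.1961  r=-1.2361  x^+=-0.1092  v^+=-1.7083  a^+=-0.3004
step 2: x_pred=-2.7528  r=8.5128  x^+=-0.6501  v^+=-1.2778  a^+=0.9422
step 3: x_pred=-1.5163  r=-3.3737  x^+=-2.3496  v^+=-0.3125  a^+=0.4497
step 4: x_pred=-2.3526  r=3.0126  x^+=-1.6085  v^+=0.6072  a^+=0.8895
step 5: x_pred=0.0765  r=3.1635  x^+=0.8579  v^+=2.1488  a^+=1.3513

x_post = 0.8579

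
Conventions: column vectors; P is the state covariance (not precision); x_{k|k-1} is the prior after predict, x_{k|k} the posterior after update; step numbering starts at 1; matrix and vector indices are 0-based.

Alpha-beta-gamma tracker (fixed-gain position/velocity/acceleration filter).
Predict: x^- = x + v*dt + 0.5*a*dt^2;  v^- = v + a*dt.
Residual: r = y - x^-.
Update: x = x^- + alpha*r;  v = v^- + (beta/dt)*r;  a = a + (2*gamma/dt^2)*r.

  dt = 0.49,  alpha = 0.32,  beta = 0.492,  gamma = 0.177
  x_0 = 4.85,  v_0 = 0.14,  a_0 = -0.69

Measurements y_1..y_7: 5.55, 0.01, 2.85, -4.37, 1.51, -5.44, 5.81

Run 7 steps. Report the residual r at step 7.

step 1: x_pred=4.8358  r=0.7142  x^+=5.0643  v^+=0.5190  a^+=0.3631
step 2: x_pred=5.3622  r=-5.3522  x^+=3.6495  v^+=-4.6771  a^+=-7.5282
step 3: x_pred=0.4540  r=2.3960  x^+=1.2207  v^+=-5.9601  a^+=-3.9955
step 4: x_pred=-2.1794  r=-2.1906  x^+=-2.8804  v^+=-10.1175  a^+=-7.2253
step 5: x_pred=-8.7054  r=10.2154  x^+=-5.4364  v^+=-3.4008  a^+=7.8361
step 6: x_pred=-6.1621  r=0.7221  x^+=-5.9310  v^+=1.1640  a^+=8.9008
step 7: x_pred=-4.2921  r=10.1021  x^+=-1.0595  v^+=15.6687  a^+=23.7952

resid = 10.1021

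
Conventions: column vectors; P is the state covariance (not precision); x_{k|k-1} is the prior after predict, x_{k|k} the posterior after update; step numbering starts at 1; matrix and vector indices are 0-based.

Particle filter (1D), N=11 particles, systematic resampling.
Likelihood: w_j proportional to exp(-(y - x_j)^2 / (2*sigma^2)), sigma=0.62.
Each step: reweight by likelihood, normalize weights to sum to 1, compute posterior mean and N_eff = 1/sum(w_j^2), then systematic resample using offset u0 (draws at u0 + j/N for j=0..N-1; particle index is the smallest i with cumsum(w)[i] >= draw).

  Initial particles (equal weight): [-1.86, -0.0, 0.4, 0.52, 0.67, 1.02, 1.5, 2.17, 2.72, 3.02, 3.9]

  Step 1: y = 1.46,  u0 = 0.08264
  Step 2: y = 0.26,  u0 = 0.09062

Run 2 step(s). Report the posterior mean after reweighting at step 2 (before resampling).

post_mean = 0.7421

step 1: w=[0.0000, 0.0178, 0.0659, 0.0900, 0.1262, 0.2209, 0.2836, 0.1475, 0.0360, 0.0120, 0.0001]  mean=1.2632  Neff=5.5219  idx=[2, 3, 4, 5, 5, 6, 6, 6, 7, 7, 9]
step 2: w=[0.2400, 0.2255, 0.1979, 0.1162, 0.1162, 0.0333, 0.0333, 0.0333, 0.0021, 0.0021, 0.0000]  mean=0.7421  Neff=5.6195  idx=[0, 0, 1, 1, 1, 2, 2, 3, 4, 5, 9]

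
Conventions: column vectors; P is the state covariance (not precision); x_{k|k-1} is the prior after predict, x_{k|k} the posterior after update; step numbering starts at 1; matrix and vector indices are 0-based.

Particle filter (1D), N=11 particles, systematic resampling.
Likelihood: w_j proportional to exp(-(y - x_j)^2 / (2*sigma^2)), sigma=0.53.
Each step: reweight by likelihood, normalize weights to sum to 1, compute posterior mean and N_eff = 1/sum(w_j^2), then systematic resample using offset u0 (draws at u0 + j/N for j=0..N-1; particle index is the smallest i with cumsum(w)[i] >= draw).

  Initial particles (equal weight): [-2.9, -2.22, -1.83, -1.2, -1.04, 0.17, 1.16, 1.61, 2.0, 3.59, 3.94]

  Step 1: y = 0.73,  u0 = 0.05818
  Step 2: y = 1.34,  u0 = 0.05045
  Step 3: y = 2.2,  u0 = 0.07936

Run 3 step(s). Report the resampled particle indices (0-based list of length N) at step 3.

step 1: w=[0.0000, 0.0000, 0.0000, 0.0008, 0.0024, 0.3564, 0.4482, 0.1569, 0.0353, 0.0000, 0.0000]  mean=0.9003  Neff=2.8267  idx=[5, 5, 5, 5, 6, 6, 6, 6, 6, 7, 8]
step 2: w=[0.0136, 0.0136, 0.0136, 0.0136, 0.1473, 0.1473, 0.1473, 0.1473, 0.1473, 0.1371, 0.0719]  mean=1.2280  Neff=7.5087  idx=[3, 4, 5, 5, 6, 7, 7, 8, 8, 9, 10]
step 3: w=[0.0002, 0.0553, 0.0553, 0.0553, 0.0553, 0.0553, 0.0553, 0.0553, 0.0553, 0.2041, 0.3532]  mean=1.5483  Neff=5.2393  idx=[2, 4, 5, 7, 9, 9, 9, 10, 10, 10, 10]

resampled_idx = [2, 4, 5, 7, 9, 9, 9, 10, 10, 10, 10]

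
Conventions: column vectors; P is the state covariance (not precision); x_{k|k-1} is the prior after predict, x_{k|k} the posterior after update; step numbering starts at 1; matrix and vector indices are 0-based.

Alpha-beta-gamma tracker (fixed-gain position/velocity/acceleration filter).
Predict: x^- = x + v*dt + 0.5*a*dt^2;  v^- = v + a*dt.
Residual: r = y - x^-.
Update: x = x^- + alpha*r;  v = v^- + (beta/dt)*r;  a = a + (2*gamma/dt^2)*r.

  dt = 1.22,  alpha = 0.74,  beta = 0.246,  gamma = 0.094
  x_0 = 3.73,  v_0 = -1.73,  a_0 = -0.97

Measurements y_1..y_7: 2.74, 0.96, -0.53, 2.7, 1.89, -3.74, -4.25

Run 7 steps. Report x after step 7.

x_post = -3.5136

step 1: x_pred=0.8975  r=1.8425  x^+=2.2610  v^+=-2.5419  a^+=-0.7373
step 2: x_pred=-1.3888  r=2.3488  x^+=0.3493  v^+=-2.9677  a^+=-0.4406
step 3: x_pred=-3.5992  r=3.0692  x^+=-1.3280  v^+=-2.8864  a^+=-0.0529
step 4: x_pred=-4.8888  r=7.5888  x^+=0.7269  v^+=-1.4208  a^+=0.9056
step 5: x_pred=-0.3325  r=2.2225  x^+=1.3122  v^+=0.1322  a^+=1.1863
step 6: x_pred=2.3564  r=-6.0964  x^+=-2.1549  v^+=0.3503  a^+=0.4163
step 7: x_pred=-1.4178  r=-2.8322  x^+=-3.5136  v^+=0.2871  a^+=0.0586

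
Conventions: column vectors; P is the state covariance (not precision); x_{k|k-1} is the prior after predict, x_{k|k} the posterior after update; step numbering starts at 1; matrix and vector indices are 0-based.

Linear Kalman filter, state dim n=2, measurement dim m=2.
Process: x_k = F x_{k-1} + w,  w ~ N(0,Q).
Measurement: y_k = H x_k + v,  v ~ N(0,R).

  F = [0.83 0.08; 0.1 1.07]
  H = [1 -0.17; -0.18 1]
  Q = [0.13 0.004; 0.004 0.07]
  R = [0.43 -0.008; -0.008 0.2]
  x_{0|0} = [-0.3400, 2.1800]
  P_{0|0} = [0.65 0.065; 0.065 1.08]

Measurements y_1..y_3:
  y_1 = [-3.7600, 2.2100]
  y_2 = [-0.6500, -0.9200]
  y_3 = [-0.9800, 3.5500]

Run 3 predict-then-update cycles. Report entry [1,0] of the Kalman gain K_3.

step 1: x^-=[-0.1078, 2.2986]  P^-=[0.5933 0.2086; 0.2086 1.3269]  S=[0.9907 -0.1253; -0.1253 1.4710]  K=[0.5781 0.1185; 0.0948 0.8846]  nu=[-3.2614, -0.1080]  x^+=[-2.0059, 1.8938]  P^+=[0.2588 0.0657; 0.0657 0.1880]
step 2: x^-=[-1.5134, 1.8258]  P^-=[0.3182 0.1004; 0.1004 0.3019]  S=[0.7228 -0.0131; -0.0131 0.4760]  K=[0.4185 0.1021; 0.0788 0.5983]  nu=[1.1738, -3.0182]  x^+=[-1.3305, 0.1124]  P^+=[0.1878 0.0509; 0.0509 0.1282]
step 3: x^-=[-1.0953, -0.0128]  P^-=[0.2669 0.0762; 0.0762 0.2295]  S=[0.6777 -0.0166; -0.0166 0.4108]  K=[0.3768 0.0836; 0.0677 0.5282]  nu=[0.1131, 3.3656]  x^+=[-0.7712, 1.7724]  P^+=[0.1689 0.0441; 0.0441 0.1130]

K[1,0] = 0.0677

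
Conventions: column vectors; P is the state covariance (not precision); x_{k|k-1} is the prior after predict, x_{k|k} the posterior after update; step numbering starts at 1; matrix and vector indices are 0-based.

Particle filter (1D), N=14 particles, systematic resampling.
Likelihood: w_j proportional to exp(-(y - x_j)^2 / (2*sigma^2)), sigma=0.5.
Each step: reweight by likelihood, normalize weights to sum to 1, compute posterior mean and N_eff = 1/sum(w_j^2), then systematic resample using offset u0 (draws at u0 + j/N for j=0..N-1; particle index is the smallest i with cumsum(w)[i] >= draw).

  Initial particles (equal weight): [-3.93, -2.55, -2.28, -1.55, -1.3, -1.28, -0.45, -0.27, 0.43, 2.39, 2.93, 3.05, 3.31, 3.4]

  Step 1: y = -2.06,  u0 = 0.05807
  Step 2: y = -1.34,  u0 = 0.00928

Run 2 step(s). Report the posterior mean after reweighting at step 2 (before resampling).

step 1: w=[0.0003, 0.2258, 0.3313, 0.2169, 0.1150, 0.1081, 0.0020, 0.0006, 0.0000, 0.0000, 0.0000, 0.0000, 0.0000, 0.0000]  mean=-1.9575  Neff=4.2978  idx=[1, 1, 1, 2, 2, 2, 2, 3, 3, 3, 3, 4, 5, 5]
step 2: w=[0.0071, 0.0071, 0.0071, 0.0228, 0.0228, 0.0228, 0.0228, 0.1223, 0.1223, 0.1223, 0.1223, 0.1331, 0.1326, 0.1326]  mean=-1.5332  Neff=8.7030  idx=[1, 5, 7, 7, 8, 9, 9, 10, 10, 11, 11, 12, 12, 13]

post_mean = -1.5332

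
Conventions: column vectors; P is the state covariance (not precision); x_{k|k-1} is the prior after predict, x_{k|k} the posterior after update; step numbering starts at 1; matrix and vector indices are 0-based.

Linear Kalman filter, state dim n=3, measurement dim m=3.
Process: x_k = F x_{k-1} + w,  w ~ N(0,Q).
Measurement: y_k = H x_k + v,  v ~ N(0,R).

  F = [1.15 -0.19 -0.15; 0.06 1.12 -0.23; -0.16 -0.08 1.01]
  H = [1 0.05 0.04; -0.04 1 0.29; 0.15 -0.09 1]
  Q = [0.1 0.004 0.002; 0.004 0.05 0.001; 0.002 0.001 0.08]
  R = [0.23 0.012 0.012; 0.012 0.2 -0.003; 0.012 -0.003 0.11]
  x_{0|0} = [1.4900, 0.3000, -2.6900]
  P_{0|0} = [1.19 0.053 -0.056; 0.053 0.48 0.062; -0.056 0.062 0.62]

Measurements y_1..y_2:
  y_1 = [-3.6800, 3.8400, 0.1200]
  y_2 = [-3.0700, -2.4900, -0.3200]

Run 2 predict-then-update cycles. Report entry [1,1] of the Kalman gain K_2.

K[1,1] = 0.5325

step 1: x^-=[2.0600, 1.0441, -2.9793]  P^-=[1.7047 0.0806 -0.3844; 0.0806 0.6659 -0.1414; -0.3844 -0.1414 0.7554]  S=[1.9144 -0.0522 -0.1050; -0.0522 0.8526 0.0193; -0.1050 0.0193 0.8171]  K=[0.8801 -0.0611 -0.0519; 0.0635 0.7385 -0.2408; -0.1399 0.0814 0.8496]  nu=[-5.6730, 3.7423, 2.8843]  x^+=[-3.3108, 2.7529, 0.5694]  P^+=[0.2013 0.0135 -0.0239; 0.0135 0.1544 -0.0161; -0.0239 -0.0161 0.0937]
step 2: x^-=[-4.4158, 2.7536, 0.8846]  P^-=[0.3754 0.0141 -0.0732; 0.0141 0.2601 -0.0598; -0.0732 -0.0598 0.1924]  S=[0.6017 0.0019 -0.0028; 0.0019 0.4427 -0.0292; -0.0028 -0.0292 0.3014]  K=[0.6201 -0.0567 -0.0601; 0.0383 0.5325 -0.2172; -0.1111 0.0391 0.6226]  nu=[1.1728, -5.6768, -0.2944]  x^+=[-3.3489, -0.1603, 0.3491]  P^+=[0.1416 0.0076 -0.0196; 0.0076 0.1126 -0.0160; -0.0196 -0.0160 0.0685]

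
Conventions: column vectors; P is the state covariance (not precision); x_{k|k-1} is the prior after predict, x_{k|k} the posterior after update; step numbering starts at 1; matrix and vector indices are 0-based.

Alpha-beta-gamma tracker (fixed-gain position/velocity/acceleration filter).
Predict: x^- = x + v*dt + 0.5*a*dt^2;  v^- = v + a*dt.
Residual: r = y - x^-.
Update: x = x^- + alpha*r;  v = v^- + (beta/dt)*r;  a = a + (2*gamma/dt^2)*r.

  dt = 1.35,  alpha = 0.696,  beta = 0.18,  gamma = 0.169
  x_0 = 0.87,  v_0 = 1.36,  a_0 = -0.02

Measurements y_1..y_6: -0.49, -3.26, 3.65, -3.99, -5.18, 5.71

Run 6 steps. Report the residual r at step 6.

step 1: x_pred=2.6878  r=-3.1778  x^+=0.4760  v^+=0.9093  a^+=-0.6093
step 2: x_pred=1.1483  r=-4.4083  x^+=-1.9199  v^+=-0.5011  a^+=-1.4269
step 3: x_pred=-3.8966  r=7.5466  x^+=1.3558  v^+=-1.4212  a^+=-0.0273
step 4: x_pred=-0.5877  r=-3.4023  x^+=-2.9557  v^+=-1.9117  a^+=-0.6583
step 5: x_pred=-6.1364  r=0.9564  x^+=-5.4708  v^+=-2.6729  a^+=-0.4809
step 6: x_pred=-9.5175  r=15.2275  x^+=1.0809  v^+=-1.2919  a^+=2.3431

resid = 15.2275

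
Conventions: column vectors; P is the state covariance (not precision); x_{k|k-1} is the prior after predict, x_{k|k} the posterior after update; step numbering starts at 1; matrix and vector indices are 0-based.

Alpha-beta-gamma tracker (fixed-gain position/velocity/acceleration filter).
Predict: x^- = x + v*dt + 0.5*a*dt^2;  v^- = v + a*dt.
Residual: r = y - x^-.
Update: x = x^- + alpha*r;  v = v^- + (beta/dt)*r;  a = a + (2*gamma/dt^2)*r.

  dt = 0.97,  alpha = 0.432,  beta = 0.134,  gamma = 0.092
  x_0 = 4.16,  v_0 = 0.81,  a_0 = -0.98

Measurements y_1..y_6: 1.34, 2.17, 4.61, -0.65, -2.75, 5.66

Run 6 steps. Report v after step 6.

step 1: x_pred=4.4847  r=-3.1447  x^+=3.1262  v^+=-0.5750  a^+=-1.5950
step 2: x_pred=1.8181  r=0.3519  x^+=1.9701  v^+=-2.0735  a^+=-1.5261
step 3: x_pred=-0.7592  r=5.3692  x^+=1.5603  v^+=-2.8121  a^+=-0.4762
step 4: x_pred=-1.3915  r=0.7415  x^+=-1.0712  v^+=-3.1716  a^+=-0.3312
step 5: x_pred=-4.3034  r=1.5534  x^+=-3.6323  v^+=-3.2782  a^+=-0.0274
step 6: x_pred=-6.8251  r=12.4851  x^+=-1.4315  v^+=-1.5800  a^+=2.4142

v_post = -1.5800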